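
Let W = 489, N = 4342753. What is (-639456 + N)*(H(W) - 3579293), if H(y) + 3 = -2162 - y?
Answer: -13265013579259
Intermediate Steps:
H(y) = -2165 - y (H(y) = -3 + (-2162 - y) = -2165 - y)
(-639456 + N)*(H(W) - 3579293) = (-639456 + 4342753)*((-2165 - 1*489) - 3579293) = 3703297*((-2165 - 489) - 3579293) = 3703297*(-2654 - 3579293) = 3703297*(-3581947) = -13265013579259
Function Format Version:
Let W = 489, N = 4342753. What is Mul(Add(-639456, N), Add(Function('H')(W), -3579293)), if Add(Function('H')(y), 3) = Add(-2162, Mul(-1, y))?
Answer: -13265013579259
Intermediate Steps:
Function('H')(y) = Add(-2165, Mul(-1, y)) (Function('H')(y) = Add(-3, Add(-2162, Mul(-1, y))) = Add(-2165, Mul(-1, y)))
Mul(Add(-639456, N), Add(Function('H')(W), -3579293)) = Mul(Add(-639456, 4342753), Add(Add(-2165, Mul(-1, 489)), -3579293)) = Mul(3703297, Add(Add(-2165, -489), -3579293)) = Mul(3703297, Add(-2654, -3579293)) = Mul(3703297, -3581947) = -13265013579259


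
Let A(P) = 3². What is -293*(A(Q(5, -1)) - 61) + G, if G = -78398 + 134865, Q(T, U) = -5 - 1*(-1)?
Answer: 71703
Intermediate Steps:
Q(T, U) = -4 (Q(T, U) = -5 + 1 = -4)
A(P) = 9
G = 56467
-293*(A(Q(5, -1)) - 61) + G = -293*(9 - 61) + 56467 = -293*(-52) + 56467 = 15236 + 56467 = 71703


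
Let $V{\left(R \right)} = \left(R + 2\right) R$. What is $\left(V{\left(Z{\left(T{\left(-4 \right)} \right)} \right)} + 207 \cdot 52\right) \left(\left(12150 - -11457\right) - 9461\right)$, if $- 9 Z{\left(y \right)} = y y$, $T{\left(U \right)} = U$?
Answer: $\frac{12333218392}{81} \approx 1.5226 \cdot 10^{8}$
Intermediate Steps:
$Z{\left(y \right)} = - \frac{y^{2}}{9}$ ($Z{\left(y \right)} = - \frac{y y}{9} = - \frac{y^{2}}{9}$)
$V{\left(R \right)} = R \left(2 + R\right)$ ($V{\left(R \right)} = \left(2 + R\right) R = R \left(2 + R\right)$)
$\left(V{\left(Z{\left(T{\left(-4 \right)} \right)} \right)} + 207 \cdot 52\right) \left(\left(12150 - -11457\right) - 9461\right) = \left(- \frac{\left(-4\right)^{2}}{9} \left(2 - \frac{\left(-4\right)^{2}}{9}\right) + 207 \cdot 52\right) \left(\left(12150 - -11457\right) - 9461\right) = \left(\left(- \frac{1}{9}\right) 16 \left(2 - \frac{16}{9}\right) + 10764\right) \left(\left(12150 + 11457\right) - 9461\right) = \left(- \frac{16 \left(2 - \frac{16}{9}\right)}{9} + 10764\right) \left(23607 - 9461\right) = \left(\left(- \frac{16}{9}\right) \frac{2}{9} + 10764\right) 14146 = \left(- \frac{32}{81} + 10764\right) 14146 = \frac{871852}{81} \cdot 14146 = \frac{12333218392}{81}$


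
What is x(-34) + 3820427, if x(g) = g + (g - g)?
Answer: 3820393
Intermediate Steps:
x(g) = g (x(g) = g + 0 = g)
x(-34) + 3820427 = -34 + 3820427 = 3820393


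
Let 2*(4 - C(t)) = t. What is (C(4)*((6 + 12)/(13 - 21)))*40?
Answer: -180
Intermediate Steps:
C(t) = 4 - t/2
(C(4)*((6 + 12)/(13 - 21)))*40 = ((4 - 1/2*4)*((6 + 12)/(13 - 21)))*40 = ((4 - 2)*(18/(-8)))*40 = (2*(18*(-1/8)))*40 = (2*(-9/4))*40 = -9/2*40 = -180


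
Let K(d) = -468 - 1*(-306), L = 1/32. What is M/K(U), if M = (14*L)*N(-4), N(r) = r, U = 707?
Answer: 7/648 ≈ 0.010802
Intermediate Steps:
L = 1/32 ≈ 0.031250
K(d) = -162 (K(d) = -468 + 306 = -162)
M = -7/4 (M = (14*(1/32))*(-4) = (7/16)*(-4) = -7/4 ≈ -1.7500)
M/K(U) = -7/4/(-162) = -7/4*(-1/162) = 7/648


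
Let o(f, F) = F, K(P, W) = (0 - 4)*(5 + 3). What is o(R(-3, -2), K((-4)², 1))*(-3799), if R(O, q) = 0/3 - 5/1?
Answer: 121568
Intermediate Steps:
K(P, W) = -32 (K(P, W) = -4*8 = -32)
R(O, q) = -5 (R(O, q) = 0*(⅓) - 5*1 = 0 - 5 = -5)
o(R(-3, -2), K((-4)², 1))*(-3799) = -32*(-3799) = 121568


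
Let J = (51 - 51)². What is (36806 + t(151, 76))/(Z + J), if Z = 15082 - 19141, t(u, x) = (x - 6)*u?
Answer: -5264/451 ≈ -11.672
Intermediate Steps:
J = 0 (J = 0² = 0)
t(u, x) = u*(-6 + x) (t(u, x) = (-6 + x)*u = u*(-6 + x))
Z = -4059
(36806 + t(151, 76))/(Z + J) = (36806 + 151*(-6 + 76))/(-4059 + 0) = (36806 + 151*70)/(-4059) = (36806 + 10570)*(-1/4059) = 47376*(-1/4059) = -5264/451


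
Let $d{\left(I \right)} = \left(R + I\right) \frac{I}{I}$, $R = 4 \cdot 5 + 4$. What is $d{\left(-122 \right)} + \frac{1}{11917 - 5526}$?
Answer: $- \frac{626317}{6391} \approx -98.0$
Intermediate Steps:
$R = 24$ ($R = 20 + 4 = 24$)
$d{\left(I \right)} = 24 + I$ ($d{\left(I \right)} = \left(24 + I\right) \frac{I}{I} = \left(24 + I\right) 1 = 24 + I$)
$d{\left(-122 \right)} + \frac{1}{11917 - 5526} = \left(24 - 122\right) + \frac{1}{11917 - 5526} = -98 + \frac{1}{6391} = - \frac{626317}{6391}$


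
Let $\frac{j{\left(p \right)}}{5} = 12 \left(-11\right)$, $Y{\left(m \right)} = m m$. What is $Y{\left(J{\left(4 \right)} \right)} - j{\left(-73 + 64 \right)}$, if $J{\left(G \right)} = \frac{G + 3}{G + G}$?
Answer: $\frac{42289}{64} \approx 660.77$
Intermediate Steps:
$J{\left(G \right)} = \frac{3 + G}{2 G}$
$Y{\left(m \right)} = m^{2}$
$j{\left(p \right)} = -660$ ($j{\left(p \right)} = 5 \cdot 12 \left(-11\right) = 5 \left(-132\right) = -660$)
$Y{\left(J{\left(4 \right)} \right)} - j{\left(-73 + 64 \right)} = \left(\frac{3 + 4}{2 \cdot 4}\right)^{2} - -660 = \left(\frac{1}{2} \cdot \frac{1}{4} \cdot 7\right)^{2} + 660 = \left(\frac{7}{8}\right)^{2} + 660 = \frac{49}{64} + 660 = \frac{42289}{64}$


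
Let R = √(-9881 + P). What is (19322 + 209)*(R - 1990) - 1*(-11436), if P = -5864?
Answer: -38855254 + 19531*I*√15745 ≈ -3.8855e+7 + 2.4507e+6*I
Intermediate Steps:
R = I*√15745 (R = √(-9881 - 5864) = √(-15745) = I*√15745 ≈ 125.48*I)
(19322 + 209)*(R - 1990) - 1*(-11436) = (19322 + 209)*(I*√15745 - 1990) - 1*(-11436) = 19531*(-1990 + I*√15745) + 11436 = (-38866690 + 19531*I*√15745) + 11436 = -38855254 + 19531*I*√15745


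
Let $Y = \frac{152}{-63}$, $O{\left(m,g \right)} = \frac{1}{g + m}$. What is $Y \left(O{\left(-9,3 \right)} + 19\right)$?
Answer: $- \frac{8588}{189} \approx -45.439$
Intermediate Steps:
$Y = - \frac{152}{63}$ ($Y = 152 \left(- \frac{1}{63}\right) = - \frac{152}{63} \approx -2.4127$)
$Y \left(O{\left(-9,3 \right)} + 19\right) = - \frac{152 \left(\frac{1}{3 - 9} + 19\right)}{63} = - \frac{152 \left(\frac{1}{-6} + 19\right)}{63} = - \frac{152 \left(- \frac{1}{6} + 19\right)}{63} = \left(- \frac{152}{63}\right) \frac{113}{6} = - \frac{8588}{189}$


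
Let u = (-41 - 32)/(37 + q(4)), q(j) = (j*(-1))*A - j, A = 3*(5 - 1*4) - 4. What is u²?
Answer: 5329/1369 ≈ 3.8926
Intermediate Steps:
A = -1 (A = 3*(5 - 4) - 4 = 3*1 - 4 = 3 - 4 = -1)
q(j) = 0 (q(j) = (j*(-1))*(-1) - j = -j*(-1) - j = j - j = 0)
u = -73/37 (u = (-41 - 32)/(37 + 0) = -73/37 ≈ -1.9730)
u² = (-73/37)² = 5329/1369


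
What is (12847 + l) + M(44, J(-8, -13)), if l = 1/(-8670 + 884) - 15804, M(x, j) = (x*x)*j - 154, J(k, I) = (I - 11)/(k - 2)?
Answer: 59773117/38930 ≈ 1535.4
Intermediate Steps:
J(k, I) = (-11 + I)/(-2 + k)
M(x, j) = -154 + j*x² (M(x, j) = x²*j - 154 = j*x² - 154 = -154 + j*x²)
l = -123049945/7786 (l = 1/(-7786) - 15804 = -1/7786 - 15804 = -123049945/7786 ≈ -15804.)
(12847 + l) + M(44, J(-8, -13)) = (12847 - 123049945/7786) + (-154 + ((-11 - 13)/(-2 - 8))*44²) = -23023203/7786 + (-154 + (-24/(-10))*1936) = -23023203/7786 + (-154 - ⅒*(-24)*1936) = -23023203/7786 + (-154 + (12/5)*1936) = -23023203/7786 + (-154 + 23232/5) = -23023203/7786 + 22462/5 = 59773117/38930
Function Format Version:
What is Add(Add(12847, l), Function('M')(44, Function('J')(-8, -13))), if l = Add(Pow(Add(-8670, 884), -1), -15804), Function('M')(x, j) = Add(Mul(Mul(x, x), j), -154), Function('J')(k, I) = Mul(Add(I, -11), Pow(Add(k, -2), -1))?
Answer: Rational(59773117, 38930) ≈ 1535.4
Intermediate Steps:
Function('J')(k, I) = Mul(Pow(Add(-2, k), -1), Add(-11, I)) (Function('J')(k, I) = Mul(Add(-11, I), Pow(Add(-2, k), -1)) = Mul(Pow(Add(-2, k), -1), Add(-11, I)))
Function('M')(x, j) = Add(-154, Mul(j, Pow(x, 2))) (Function('M')(x, j) = Add(Mul(Pow(x, 2), j), -154) = Add(Mul(j, Pow(x, 2)), -154) = Add(-154, Mul(j, Pow(x, 2))))
l = Rational(-123049945, 7786) (l = Add(Pow(-7786, -1), -15804) = Add(Rational(-1, 7786), -15804) = Rational(-123049945, 7786) ≈ -15804.)
Add(Add(12847, l), Function('M')(44, Function('J')(-8, -13))) = Add(Add(12847, Rational(-123049945, 7786)), Add(-154, Mul(Mul(Pow(Add(-2, -8), -1), Add(-11, -13)), Pow(44, 2)))) = Add(Rational(-23023203, 7786), Add(-154, Mul(Mul(Pow(-10, -1), -24), 1936))) = Add(Rational(-23023203, 7786), Add(-154, Mul(Mul(Rational(-1, 10), -24), 1936))) = Add(Rational(-23023203, 7786), Add(-154, Mul(Rational(12, 5), 1936))) = Add(Rational(-23023203, 7786), Add(-154, Rational(23232, 5))) = Add(Rational(-23023203, 7786), Rational(22462, 5)) = Rational(59773117, 38930)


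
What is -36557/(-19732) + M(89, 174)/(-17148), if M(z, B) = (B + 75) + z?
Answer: 155052505/84591084 ≈ 1.8330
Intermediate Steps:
M(z, B) = 75 + B + z (M(z, B) = (75 + B) + z = 75 + B + z)
-36557/(-19732) + M(89, 174)/(-17148) = -36557/(-19732) + (75 + 174 + 89)/(-17148) = -36557*(-1/19732) + 338*(-1/17148) = 36557/19732 - 169/8574 = 155052505/84591084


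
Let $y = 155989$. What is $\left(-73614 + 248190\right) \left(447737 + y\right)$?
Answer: $105396070176$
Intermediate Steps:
$\left(-73614 + 248190\right) \left(447737 + y\right) = \left(-73614 + 248190\right) \left(447737 + 155989\right) = 174576 \cdot 603726 = 105396070176$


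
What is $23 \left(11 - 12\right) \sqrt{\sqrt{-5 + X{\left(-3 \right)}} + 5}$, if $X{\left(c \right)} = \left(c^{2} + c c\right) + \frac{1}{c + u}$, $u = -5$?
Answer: $- \frac{23 \sqrt{20 + \sqrt{206}}}{2} \approx -67.403$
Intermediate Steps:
$X{\left(c \right)} = \frac{1}{-5 + c} + 2 c^{2}$ ($X{\left(c \right)} = \left(c^{2} + c c\right) + \frac{1}{c - 5} = \left(c^{2} + c^{2}\right) + \frac{1}{-5 + c} = 2 c^{2} + \frac{1}{-5 + c} = \frac{1}{-5 + c} + 2 c^{2}$)
$23 \left(11 - 12\right) \sqrt{\sqrt{-5 + X{\left(-3 \right)}} + 5} = 23 \left(11 - 12\right) \sqrt{\sqrt{-5 + \frac{1 - 10 \left(-3\right)^{2} + 2 \left(-3\right)^{3}}{-5 - 3}} + 5} = 23 \left(- \sqrt{\sqrt{-5 + \frac{1 - 90 + 2 \left(-27\right)}{-8}} + 5}\right) = 23 \left(- \sqrt{\sqrt{-5 - \frac{1 - 90 - 54}{8}} + 5}\right) = 23 \left(- \sqrt{\sqrt{-5 - - \frac{143}{8}} + 5}\right) = 23 \left(- \sqrt{\sqrt{-5 + \frac{143}{8}} + 5}\right) = 23 \left(- \sqrt{\sqrt{\frac{103}{8}} + 5}\right) = 23 \left(- \sqrt{\frac{\sqrt{206}}{4} + 5}\right) = 23 \left(- \sqrt{5 + \frac{\sqrt{206}}{4}}\right) = - 23 \sqrt{5 + \frac{\sqrt{206}}{4}}$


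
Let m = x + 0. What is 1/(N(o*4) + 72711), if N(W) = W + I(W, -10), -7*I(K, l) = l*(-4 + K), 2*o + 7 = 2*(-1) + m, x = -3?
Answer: 1/72647 ≈ 1.3765e-5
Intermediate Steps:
m = -3 (m = -3 + 0 = -3)
o = -6 (o = -7/2 + (2*(-1) - 3)/2 = -7/2 + (-2 - 3)/2 = -7/2 + (1/2)*(-5) = -7/2 - 5/2 = -6)
I(K, l) = -l*(-4 + K)/7
N(W) = -40/7 + 17*W/7 (N(W) = W + (1/7)*(-10)*(4 - W) = W + (-40/7 + 10*W/7) = -40/7 + 17*W/7)
1/(N(o*4) + 72711) = 1/((-40/7 + 17*(-6*4)/7) + 72711) = 1/((-40/7 + (17/7)*(-24)) + 72711) = 1/((-40/7 - 408/7) + 72711) = 1/(-64 + 72711) = 1/72647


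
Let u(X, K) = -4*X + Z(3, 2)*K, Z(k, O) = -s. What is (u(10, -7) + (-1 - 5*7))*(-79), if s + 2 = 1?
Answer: 6557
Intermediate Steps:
s = -1 (s = -2 + 1 = -1)
Z(k, O) = 1 (Z(k, O) = -1*(-1) = 1)
u(X, K) = K - 4*X (u(X, K) = -4*X + 1*K = -4*X + K = K - 4*X)
(u(10, -7) + (-1 - 5*7))*(-79) = ((-7 - 4*10) + (-1 - 5*7))*(-79) = ((-7 - 40) + (-1 - 35))*(-79) = (-47 - 36)*(-79) = -83*(-79) = 6557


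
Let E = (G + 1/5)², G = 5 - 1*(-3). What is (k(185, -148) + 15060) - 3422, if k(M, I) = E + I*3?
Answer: 281531/25 ≈ 11261.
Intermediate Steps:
G = 8 (G = 5 + 3 = 8)
E = 1681/25 (E = (8 + 1/5)² = (8 + ⅕)² = (41/5)² = 1681/25 ≈ 67.240)
k(M, I) = 1681/25 + 3*I (k(M, I) = 1681/25 + I*3 = 1681/25 + 3*I)
(k(185, -148) + 15060) - 3422 = ((1681/25 + 3*(-148)) + 15060) - 3422 = ((1681/25 - 444) + 15060) - 3422 = (-9419/25 + 15060) - 3422 = 367081/25 - 3422 = 281531/25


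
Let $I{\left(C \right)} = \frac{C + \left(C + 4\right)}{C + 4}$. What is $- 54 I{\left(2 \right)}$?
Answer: $-72$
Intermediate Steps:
$I{\left(C \right)} = \frac{4 + 2 C}{4 + C}$ ($I{\left(C \right)} = \frac{C + \left(4 + C\right)}{4 + C} = \frac{4 + 2 C}{4 + C}$)
$- 54 I{\left(2 \right)} = - 54 \frac{2 \left(2 + 2\right)}{4 + 2} = - 54 \cdot 2 \cdot \frac{1}{6} \cdot 4 = \left(-54\right) \frac{4}{3} = -72$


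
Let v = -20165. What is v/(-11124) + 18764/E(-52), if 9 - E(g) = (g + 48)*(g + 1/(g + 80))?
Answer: -14927557/161298 ≈ -92.546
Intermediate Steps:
E(g) = 9 - (48 + g)*(g + 1/(80 + g)) (E(g) = 9 - (g + 48)*(g + 1/(g + 80)) = 9 - (48 + g)*(g + 1/(80 + g)))
v/(-11124) + 18764/E(-52) = -20165/(-11124) + 18764/(((672 - 1*(-52)³ - 3832*(-52) - 128*(-52)²)/(80 - 52))) = -20165*(-1/11124) + 18764/(((672 - 1*(-140608) + 199264 - 128*2704)/28)) = 20165/11124 + 18764/(((672 + 140608 + 199264 - 346112)/28)) = 20165/11124 + 18764/(((1/28)*(-5568))) = 20165/11124 + 18764/(-1392/7) = 20165/11124 + 18764*(-7/1392) = 20165/11124 - 32837/348 = -14927557/161298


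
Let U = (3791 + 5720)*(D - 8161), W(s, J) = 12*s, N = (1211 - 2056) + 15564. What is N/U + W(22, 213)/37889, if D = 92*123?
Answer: 8479590311/1136942990245 ≈ 0.0074582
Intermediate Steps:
N = 14719 (N = -845 + 15564 = 14719)
D = 11316
U = 30007205 (U = (3791 + 5720)*(11316 - 8161) = 9511*3155 = 30007205)
N/U + W(22, 213)/37889 = 14719/30007205 + (12*22)/37889 = 14719*(1/30007205) + 264*(1/37889) = 14719/30007205 + 264/37889 = 8479590311/1136942990245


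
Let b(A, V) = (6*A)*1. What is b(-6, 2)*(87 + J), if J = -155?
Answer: 2448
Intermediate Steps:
b(A, V) = 6*A
b(-6, 2)*(87 + J) = (6*(-6))*(87 - 155) = -36*(-68) = 2448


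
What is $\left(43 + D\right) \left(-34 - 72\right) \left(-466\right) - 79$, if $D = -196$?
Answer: $-7557667$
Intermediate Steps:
$\left(43 + D\right) \left(-34 - 72\right) \left(-466\right) - 79 = \left(43 - 196\right) \left(-34 - 72\right) \left(-466\right) - 79 = \left(-153\right) \left(-106\right) \left(-466\right) - 79 = 16218 \left(-466\right) - 79 = -7557588 - 79 = -7557667$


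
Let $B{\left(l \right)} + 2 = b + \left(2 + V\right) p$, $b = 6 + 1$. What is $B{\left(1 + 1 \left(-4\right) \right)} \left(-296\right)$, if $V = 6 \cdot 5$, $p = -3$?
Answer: $26936$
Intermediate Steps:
$V = 30$
$b = 7$
$B{\left(l \right)} = -91$ ($B{\left(l \right)} = -2 + \left(7 + \left(2 + 30\right) \left(-3\right)\right) = -2 + \left(7 + 32 \left(-3\right)\right) = -2 + \left(7 - 96\right) = -2 - 89 = -91$)
$B{\left(1 + 1 \left(-4\right) \right)} \left(-296\right) = \left(-91\right) \left(-296\right) = 26936$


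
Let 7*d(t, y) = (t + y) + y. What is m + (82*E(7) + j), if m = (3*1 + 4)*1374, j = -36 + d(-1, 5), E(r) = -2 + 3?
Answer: 67657/7 ≈ 9665.3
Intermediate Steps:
E(r) = 1
d(t, y) = t/7 + 2*y/7 (d(t, y) = ((t + y) + y)/7 = (t + 2*y)/7 = t/7 + 2*y/7)
j = -243/7 (j = -36 + ((⅐)*(-1) + (2/7)*5) = -36 + (-⅐ + 10/7) = -36 + 9/7 = -243/7 ≈ -34.714)
m = 9618 (m = (3 + 4)*1374 = 7*1374 = 9618)
m + (82*E(7) + j) = 9618 + (82*1 - 243/7) = 9618 + (82 - 243/7) = 9618 + 331/7 = 67657/7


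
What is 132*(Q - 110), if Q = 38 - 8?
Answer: -10560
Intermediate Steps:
Q = 30
132*(Q - 110) = 132*(30 - 110) = 132*(-80) = -10560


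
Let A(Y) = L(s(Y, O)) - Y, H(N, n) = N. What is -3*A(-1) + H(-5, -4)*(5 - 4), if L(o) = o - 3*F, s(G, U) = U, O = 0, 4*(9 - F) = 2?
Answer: 137/2 ≈ 68.500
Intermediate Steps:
F = 17/2 (F = 9 - ¼*2 = 9 - ½ = 17/2 ≈ 8.5000)
L(o) = -51/2 + o (L(o) = o - 3*17/2 = o - 51/2 = -51/2 + o)
A(Y) = -51/2 - Y (A(Y) = (-51/2 + 0) - Y = -51/2 - Y)
-3*A(-1) + H(-5, -4)*(5 - 4) = -3*(-51/2 - 1*(-1)) - 5*(5 - 4) = -3*(-51/2 + 1) - 5*1 = -3*(-49/2) - 5 = 147/2 - 5 = 137/2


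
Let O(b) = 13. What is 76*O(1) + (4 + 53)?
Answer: 1045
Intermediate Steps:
76*O(1) + (4 + 53) = 76*13 + (4 + 53) = 988 + 57 = 1045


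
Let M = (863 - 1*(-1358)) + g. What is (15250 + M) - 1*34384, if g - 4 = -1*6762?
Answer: -23671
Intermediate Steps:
g = -6758 (g = 4 - 1*6762 = 4 - 6762 = -6758)
M = -4537 (M = (863 - 1*(-1358)) - 6758 = (863 + 1358) - 6758 = 2221 - 6758 = -4537)
(15250 + M) - 1*34384 = (15250 - 4537) - 1*34384 = 10713 - 34384 = -23671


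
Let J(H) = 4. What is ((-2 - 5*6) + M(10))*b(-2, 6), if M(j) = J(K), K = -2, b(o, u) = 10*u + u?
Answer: -1848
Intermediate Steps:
b(o, u) = 11*u
M(j) = 4
((-2 - 5*6) + M(10))*b(-2, 6) = ((-2 - 5*6) + 4)*(11*6) = ((-2 - 30) + 4)*66 = (-32 + 4)*66 = -28*66 = -1848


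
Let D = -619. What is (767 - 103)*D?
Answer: -411016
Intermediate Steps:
(767 - 103)*D = (767 - 103)*(-619) = 664*(-619) = -411016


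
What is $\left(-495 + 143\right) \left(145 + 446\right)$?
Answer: $-208032$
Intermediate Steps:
$\left(-495 + 143\right) \left(145 + 446\right) = \left(-352\right) 591 = -208032$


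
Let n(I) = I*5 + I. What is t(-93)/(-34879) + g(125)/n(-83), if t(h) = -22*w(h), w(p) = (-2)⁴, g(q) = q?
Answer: -4184579/17369742 ≈ -0.24091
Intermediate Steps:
w(p) = 16
n(I) = 6*I (n(I) = 5*I + I = 6*I)
t(h) = -352 (t(h) = -22*16 = -352)
t(-93)/(-34879) + g(125)/n(-83) = -352/(-34879) + 125/((6*(-83))) = -352*(-1/34879) + 125/(-498) = 352/34879 + 125*(-1/498) = 352/34879 - 125/498 = -4184579/17369742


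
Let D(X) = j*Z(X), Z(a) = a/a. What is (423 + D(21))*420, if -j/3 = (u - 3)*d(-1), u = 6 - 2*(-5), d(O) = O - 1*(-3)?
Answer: 144900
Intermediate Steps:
Z(a) = 1
d(O) = 3 + O (d(O) = O + 3 = 3 + O)
u = 16 (u = 6 + 10 = 16)
j = -78 (j = -3*(16 - 3)*(3 - 1) = -39*2 = -3*26 = -78)
D(X) = -78 (D(X) = -78*1 = -78)
(423 + D(21))*420 = (423 - 78)*420 = 345*420 = 144900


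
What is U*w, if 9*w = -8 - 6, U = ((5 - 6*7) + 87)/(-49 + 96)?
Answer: -700/423 ≈ -1.6548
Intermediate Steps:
U = 50/47 (U = ((5 - 42) + 87)/47 = (-37 + 87)*(1/47) = 50*(1/47) = 50/47 ≈ 1.0638)
w = -14/9 (w = (-8 - 6)/9 = (1/9)*(-14) = -14/9 ≈ -1.5556)
U*w = (50/47)*(-14/9) = -700/423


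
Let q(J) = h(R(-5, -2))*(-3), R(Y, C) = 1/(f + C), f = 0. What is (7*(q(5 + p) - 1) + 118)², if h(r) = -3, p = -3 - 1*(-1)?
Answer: 30276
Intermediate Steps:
p = -2 (p = -3 + 1 = -2)
R(Y, C) = 1/C (R(Y, C) = 1/(0 + C) = 1/C)
q(J) = 9 (q(J) = -3*(-3) = 9)
(7*(q(5 + p) - 1) + 118)² = (7*(9 - 1) + 118)² = (7*8 + 118)² = (56 + 118)² = 174² = 30276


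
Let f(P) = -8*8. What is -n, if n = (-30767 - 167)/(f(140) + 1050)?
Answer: 15467/493 ≈ 31.373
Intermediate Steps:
f(P) = -64
n = -15467/493 (n = (-30767 - 167)/(-64 + 1050) = -30934/986 = -30934*1/986 = -15467/493 ≈ -31.373)
-n = -1*(-15467/493) = 15467/493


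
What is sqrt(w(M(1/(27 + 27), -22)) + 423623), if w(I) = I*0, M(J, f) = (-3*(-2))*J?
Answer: sqrt(423623) ≈ 650.86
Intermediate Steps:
M(J, f) = 6*J
w(I) = 0
sqrt(w(M(1/(27 + 27), -22)) + 423623) = sqrt(0 + 423623) = sqrt(423623)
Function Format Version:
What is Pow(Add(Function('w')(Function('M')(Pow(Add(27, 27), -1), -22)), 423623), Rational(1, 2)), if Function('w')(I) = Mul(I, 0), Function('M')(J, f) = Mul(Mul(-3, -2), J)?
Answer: Pow(423623, Rational(1, 2)) ≈ 650.86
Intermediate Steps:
Function('M')(J, f) = Mul(6, J)
Function('w')(I) = 0
Pow(Add(Function('w')(Function('M')(Pow(Add(27, 27), -1), -22)), 423623), Rational(1, 2)) = Pow(Add(0, 423623), Rational(1, 2)) = Pow(423623, Rational(1, 2))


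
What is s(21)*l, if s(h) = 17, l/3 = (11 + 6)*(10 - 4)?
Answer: 5202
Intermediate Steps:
l = 306 (l = 3*((11 + 6)*(10 - 4)) = 3*(17*6) = 3*102 = 306)
s(21)*l = 17*306 = 5202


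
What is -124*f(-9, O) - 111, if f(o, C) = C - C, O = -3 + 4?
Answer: -111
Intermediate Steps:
O = 1
f(o, C) = 0
-124*f(-9, O) - 111 = -124*0 - 111 = 0 - 111 = -111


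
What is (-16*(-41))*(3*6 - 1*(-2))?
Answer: 13120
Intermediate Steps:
(-16*(-41))*(3*6 - 1*(-2)) = 656*(18 + 2) = 656*20 = 13120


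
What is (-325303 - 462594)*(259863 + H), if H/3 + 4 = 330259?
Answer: -985366049316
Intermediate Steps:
H = 990765 (H = -12 + 3*330259 = -12 + 990777 = 990765)
(-325303 - 462594)*(259863 + H) = (-325303 - 462594)*(259863 + 990765) = -787897*1250628 = -985366049316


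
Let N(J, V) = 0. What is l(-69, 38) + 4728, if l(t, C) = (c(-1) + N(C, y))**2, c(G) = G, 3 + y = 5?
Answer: 4729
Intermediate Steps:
y = 2 (y = -3 + 5 = 2)
l(t, C) = 1 (l(t, C) = (-1 + 0)**2 = (-1)**2 = 1)
l(-69, 38) + 4728 = 1 + 4728 = 4729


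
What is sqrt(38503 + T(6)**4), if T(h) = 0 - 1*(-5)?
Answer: 2*sqrt(9782) ≈ 197.81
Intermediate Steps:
T(h) = 5 (T(h) = 0 + 5 = 5)
sqrt(38503 + T(6)**4) = sqrt(38503 + 5**4) = sqrt(38503 + 625) = sqrt(39128) = 2*sqrt(9782)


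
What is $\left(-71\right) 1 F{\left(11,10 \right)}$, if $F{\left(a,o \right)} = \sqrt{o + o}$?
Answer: $- 142 \sqrt{5} \approx -317.52$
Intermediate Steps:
$F{\left(a,o \right)} = \sqrt{2} \sqrt{o}$ ($F{\left(a,o \right)} = \sqrt{2 o} = \sqrt{2} \sqrt{o}$)
$\left(-71\right) 1 F{\left(11,10 \right)} = \left(-71\right) 1 \sqrt{2} \sqrt{10} = - 71 \cdot 2 \sqrt{5} = - 142 \sqrt{5}$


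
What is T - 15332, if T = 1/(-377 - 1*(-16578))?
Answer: -248393731/16201 ≈ -15332.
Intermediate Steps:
T = 1/16201 (T = 1/(-377 + 16578) = 1/16201 ≈ 6.1725e-5)
T - 15332 = 1/16201 - 15332 = -248393731/16201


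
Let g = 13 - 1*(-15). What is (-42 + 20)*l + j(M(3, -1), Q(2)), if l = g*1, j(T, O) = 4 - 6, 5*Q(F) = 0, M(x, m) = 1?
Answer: -618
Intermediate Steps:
g = 28 (g = 13 + 15 = 28)
Q(F) = 0 (Q(F) = (1/5)*0 = 0)
j(T, O) = -2
l = 28 (l = 28*1 = 28)
(-42 + 20)*l + j(M(3, -1), Q(2)) = (-42 + 20)*28 - 2 = -22*28 - 2 = -616 - 2 = -618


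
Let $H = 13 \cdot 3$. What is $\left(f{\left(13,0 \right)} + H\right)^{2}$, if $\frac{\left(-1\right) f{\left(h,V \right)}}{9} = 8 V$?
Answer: $1521$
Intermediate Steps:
$f{\left(h,V \right)} = - 72 V$ ($f{\left(h,V \right)} = - 9 \cdot 8 V = - 72 V$)
$H = 39$
$\left(f{\left(13,0 \right)} + H\right)^{2} = \left(\left(-72\right) 0 + 39\right)^{2} = \left(0 + 39\right)^{2} = 39^{2} = 1521$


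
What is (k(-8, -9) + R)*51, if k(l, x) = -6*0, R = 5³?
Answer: 6375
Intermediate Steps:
R = 125
k(l, x) = 0
(k(-8, -9) + R)*51 = (0 + 125)*51 = 125*51 = 6375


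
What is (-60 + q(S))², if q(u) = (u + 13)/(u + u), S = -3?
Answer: 34225/9 ≈ 3802.8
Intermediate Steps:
q(u) = (13 + u)/(2*u) (q(u) = (13 + u)/((2*u)) = (13 + u)*(1/(2*u)) = (13 + u)/(2*u))
(-60 + q(S))² = (-60 + (½)*(13 - 3)/(-3))² = (-60 + (½)*(-⅓)*10)² = (-60 - 5/3)² = (-185/3)² = 34225/9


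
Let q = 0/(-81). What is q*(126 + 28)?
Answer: 0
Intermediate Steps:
q = 0 (q = 0*(-1/81) = 0)
q*(126 + 28) = 0*(126 + 28) = 0*154 = 0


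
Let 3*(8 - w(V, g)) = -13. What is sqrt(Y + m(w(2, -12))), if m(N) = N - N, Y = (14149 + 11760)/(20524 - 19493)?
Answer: sqrt(26712179)/1031 ≈ 5.0130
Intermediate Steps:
w(V, g) = 37/3 (w(V, g) = 8 - 1/3*(-13) = 8 + 13/3 = 37/3)
Y = 25909/1031 ≈ 25.130
m(N) = 0
sqrt(Y + m(w(2, -12))) = sqrt(25909/1031 + 0) = sqrt(25909/1031) = sqrt(26712179)/1031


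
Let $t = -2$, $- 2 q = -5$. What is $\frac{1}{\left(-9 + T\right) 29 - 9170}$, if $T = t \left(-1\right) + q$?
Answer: $- \frac{2}{18601} \approx -0.00010752$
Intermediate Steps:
$q = \frac{5}{2}$ ($q = \left(- \frac{1}{2}\right) \left(-5\right) = \frac{5}{2} \approx 2.5$)
$T = \frac{9}{2}$ ($T = \left(-2\right) \left(-1\right) + \frac{5}{2} = 2 + \frac{5}{2} = \frac{9}{2} \approx 4.5$)
$\frac{1}{\left(-9 + T\right) 29 - 9170} = \frac{1}{\left(-9 + \frac{9}{2}\right) 29 - 9170} = \frac{1}{\left(- \frac{9}{2}\right) 29 - 9170} = \frac{1}{- \frac{261}{2} - 9170} = \frac{1}{- \frac{18601}{2}} = - \frac{2}{18601}$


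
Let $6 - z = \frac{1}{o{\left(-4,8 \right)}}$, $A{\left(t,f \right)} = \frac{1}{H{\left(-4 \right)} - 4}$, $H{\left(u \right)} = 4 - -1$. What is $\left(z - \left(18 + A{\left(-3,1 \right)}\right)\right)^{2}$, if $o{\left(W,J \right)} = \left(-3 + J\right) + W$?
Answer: $196$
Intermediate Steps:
$H{\left(u \right)} = 5$ ($H{\left(u \right)} = 4 + 1 = 5$)
$o{\left(W,J \right)} = -3 + J + W$
$A{\left(t,f \right)} = 1$ ($A{\left(t,f \right)} = \frac{1}{5 - 4} = 1^{-1} = 1$)
$z = 5$ ($z = 6 - \frac{1}{-3 + 8 - 4} = 6 - 1^{-1} = 6 - 1 = 5$)
$\left(z - \left(18 + A{\left(-3,1 \right)}\right)\right)^{2} = \left(5 - 19\right)^{2} = \left(-14\right)^{2} = 196$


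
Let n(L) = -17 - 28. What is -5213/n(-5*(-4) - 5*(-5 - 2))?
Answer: 5213/45 ≈ 115.84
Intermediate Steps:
n(L) = -45
-5213/n(-5*(-4) - 5*(-5 - 2)) = -5213/(-45) = -5213*(-1/45) = 5213/45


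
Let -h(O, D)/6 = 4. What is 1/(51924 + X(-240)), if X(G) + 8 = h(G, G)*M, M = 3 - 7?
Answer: 1/52012 ≈ 1.9226e-5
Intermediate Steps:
h(O, D) = -24 (h(O, D) = -6*4 = -24)
M = -4
X(G) = 88 (X(G) = -8 - 24*(-4) = -8 + 96 = 88)
1/(51924 + X(-240)) = 1/(51924 + 88) = 1/52012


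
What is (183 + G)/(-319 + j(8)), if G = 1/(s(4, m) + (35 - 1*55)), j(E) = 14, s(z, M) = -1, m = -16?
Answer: -3842/6405 ≈ -0.59984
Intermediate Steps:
G = -1/21 (G = 1/(-1 + (35 - 1*55)) = 1/(-1 + (35 - 55)) = 1/(-1 - 20) = 1/(-21) = -1/21 ≈ -0.047619)
(183 + G)/(-319 + j(8)) = (183 - 1/21)/(-319 + 14) = (3842/21)/(-305) = (3842/21)*(-1/305) = -3842/6405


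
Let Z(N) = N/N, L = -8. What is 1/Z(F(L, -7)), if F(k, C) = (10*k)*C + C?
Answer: 1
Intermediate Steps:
F(k, C) = C + 10*C*k (F(k, C) = 10*C*k + C = C + 10*C*k)
Z(N) = 1
1/Z(F(L, -7)) = 1/1 = 1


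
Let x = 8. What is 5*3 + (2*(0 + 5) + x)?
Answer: 33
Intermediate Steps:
5*3 + (2*(0 + 5) + x) = 5*3 + (2*(0 + 5) + 8) = 15 + (2*5 + 8) = 15 + (10 + 8) = 15 + 18 = 33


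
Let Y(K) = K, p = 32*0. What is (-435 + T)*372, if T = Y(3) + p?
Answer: -160704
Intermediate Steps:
p = 0
T = 3 (T = 3 + 0 = 3)
(-435 + T)*372 = (-435 + 3)*372 = -432*372 = -160704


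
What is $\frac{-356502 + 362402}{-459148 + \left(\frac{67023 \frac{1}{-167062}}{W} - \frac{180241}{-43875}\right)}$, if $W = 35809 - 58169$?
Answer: $- \frac{14876653919400000}{1157716064300979427} \approx -0.01285$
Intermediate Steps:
$W = -22360$ ($W = 35809 - 58169 = -22360$)
$\frac{-356502 + 362402}{-459148 + \left(\frac{67023 \frac{1}{-167062}}{W} - \frac{180241}{-43875}\right)} = \frac{-356502 + 362402}{-459148 + \left(\frac{67023 \frac{1}{-167062}}{-22360} - \frac{180241}{-43875}\right)} = \frac{5900}{-459148 + \left(67023 \left(- \frac{1}{167062}\right) \left(- \frac{1}{22360}\right) - - \frac{180241}{43875}\right)} = \frac{5900}{-459148 + \left(\left(- \frac{67023}{167062}\right) \left(- \frac{1}{22360}\right) + \frac{180241}{43875}\right)} = \frac{5900}{-459148 + \left(\frac{67023}{3735506320} + \frac{180241}{43875}\right)} = \frac{5900}{-459148 + \frac{10358374388573}{2521466766000}} = \frac{5900}{- \frac{1157716064300979427}{2521466766000}} = 5900 \left(- \frac{2521466766000}{1157716064300979427}\right) = - \frac{14876653919400000}{1157716064300979427}$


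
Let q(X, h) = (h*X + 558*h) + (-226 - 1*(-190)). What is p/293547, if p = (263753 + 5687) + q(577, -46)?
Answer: 72398/97849 ≈ 0.73989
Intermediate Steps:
q(X, h) = -36 + 558*h + X*h (q(X, h) = (X*h + 558*h) + (-226 + 190) = (558*h + X*h) - 36 = -36 + 558*h + X*h)
p = 217194 (p = (263753 + 5687) + (-36 + 558*(-46) + 577*(-46)) = 269440 + (-36 - 25668 - 26542) = 269440 - 52246 = 217194)
p/293547 = 217194/293547 = 217194*(1/293547) = 72398/97849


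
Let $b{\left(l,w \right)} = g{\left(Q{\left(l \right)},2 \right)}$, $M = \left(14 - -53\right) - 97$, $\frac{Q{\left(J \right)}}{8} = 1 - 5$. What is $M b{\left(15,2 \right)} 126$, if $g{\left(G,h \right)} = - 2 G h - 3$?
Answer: $-472500$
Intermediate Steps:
$Q{\left(J \right)} = -32$ ($Q{\left(J \right)} = 8 \left(1 - 5\right) = 8 \left(-4\right) = -32$)
$g{\left(G,h \right)} = -3 - 2 G h$ ($g{\left(G,h \right)} = - 2 G h - 3 = -3 - 2 G h$)
$M = -30$ ($M = \left(14 + 53\right) - 97 = 67 - 97 = -30$)
$b{\left(l,w \right)} = 125$ ($b{\left(l,w \right)} = -3 - \left(-64\right) 2 = -3 + 128 = 125$)
$M b{\left(15,2 \right)} 126 = \left(-30\right) 125 \cdot 126 = \left(-3750\right) 126 = -472500$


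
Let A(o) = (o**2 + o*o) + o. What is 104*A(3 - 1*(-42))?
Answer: 425880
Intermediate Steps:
A(o) = o + 2*o**2 (A(o) = (o**2 + o**2) + o = 2*o**2 + o = o + 2*o**2)
104*A(3 - 1*(-42)) = 104*((3 - 1*(-42))*(1 + 2*(3 - 1*(-42)))) = 104*((3 + 42)*(1 + 2*(3 + 42))) = 104*(45*(1 + 2*45)) = 104*(45*(1 + 90)) = 104*(45*91) = 104*4095 = 425880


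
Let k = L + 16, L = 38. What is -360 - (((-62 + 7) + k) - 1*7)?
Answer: -352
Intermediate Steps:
k = 54 (k = 38 + 16 = 54)
-360 - (((-62 + 7) + k) - 1*7) = -360 - (((-62 + 7) + 54) - 1*7) = -360 - ((-55 + 54) - 7) = -360 - (-1 - 7) = -360 - 1*(-8) = -360 + 8 = -352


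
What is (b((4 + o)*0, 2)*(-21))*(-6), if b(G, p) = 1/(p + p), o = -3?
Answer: 63/2 ≈ 31.500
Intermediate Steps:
b(G, p) = 1/(2*p)
(b((4 + o)*0, 2)*(-21))*(-6) = (((½)/2)*(-21))*(-6) = (((½)*(½))*(-21))*(-6) = ((¼)*(-21))*(-6) = -21/4*(-6) = 63/2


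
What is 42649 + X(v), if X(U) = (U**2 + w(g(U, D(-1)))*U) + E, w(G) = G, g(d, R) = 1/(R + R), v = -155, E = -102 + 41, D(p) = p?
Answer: 133381/2 ≈ 66691.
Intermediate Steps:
E = -61
g(d, R) = 1/(2*R)
X(U) = -61 + U**2 - U/2 (X(U) = (U**2 + ((1/2)/(-1))*U) - 61 = (U**2 + ((1/2)*(-1))*U) - 61 = (U**2 - U/2) - 61 = -61 + U**2 - U/2)
42649 + X(v) = 42649 + (-61 + (-155)**2 - 1/2*(-155)) = 42649 + (-61 + 24025 + 155/2) = 42649 + 48083/2 = 133381/2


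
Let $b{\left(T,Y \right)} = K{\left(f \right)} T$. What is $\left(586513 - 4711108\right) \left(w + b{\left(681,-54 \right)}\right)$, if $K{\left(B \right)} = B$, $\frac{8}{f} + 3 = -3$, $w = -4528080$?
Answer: $18680241259860$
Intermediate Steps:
$f = - \frac{4}{3}$ ($f = \frac{8}{-3 - 3} = \frac{8}{-6} = 8 \left(- \frac{1}{6}\right) = - \frac{4}{3} \approx -1.3333$)
$b{\left(T,Y \right)} = - \frac{4 T}{3}$
$\left(586513 - 4711108\right) \left(w + b{\left(681,-54 \right)}\right) = \left(586513 - 4711108\right) \left(-4528080 - 908\right) = - 4124595 \left(-4528080 - 908\right) = \left(-4124595\right) \left(-4528988\right) = 18680241259860$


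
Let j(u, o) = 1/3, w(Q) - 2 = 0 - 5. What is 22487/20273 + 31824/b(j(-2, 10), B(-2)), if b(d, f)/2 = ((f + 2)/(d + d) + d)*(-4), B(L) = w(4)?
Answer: 484033373/141911 ≈ 3410.8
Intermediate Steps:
w(Q) = -3 (w(Q) = 2 + (0 - 5) = 2 - 5 = -3)
j(u, o) = ⅓
B(L) = -3
b(d, f) = -8*d - 4*(2 + f)/d (b(d, f) = 2*(((f + 2)/(d + d) + d)*(-4)) = 2*(((2 + f)/((2*d)) + d)*(-4)) = 2*(((2 + f)*(1/(2*d)) + d)*(-4)) = 2*(((2 + f)/(2*d) + d)*(-4)) = 2*((d + (2 + f)/(2*d))*(-4)) = 2*(-4*d - 2*(2 + f)/d) = -8*d - 4*(2 + f)/d)
22487/20273 + 31824/b(j(-2, 10), B(-2)) = 22487/20273 + 31824/((4*(-2 - 1*(-3) - 2*(⅓)²)/(⅓))) = 22487*(1/20273) + 31824/((4*3*(-2 + 3 - 2*⅑))) = 22487/20273 + 31824/((4*3*(-2 + 3 - 2/9))) = 22487/20273 + 31824/((4*3*(7/9))) = 22487/20273 + 31824/(28/3) = 22487/20273 + 31824*(3/28) = 22487/20273 + 23868/7 = 484033373/141911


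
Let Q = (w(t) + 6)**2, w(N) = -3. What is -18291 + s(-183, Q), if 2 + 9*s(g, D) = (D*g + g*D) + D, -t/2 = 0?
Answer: -167906/9 ≈ -18656.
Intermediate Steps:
t = 0 (t = -2*0 = 0)
Q = 9 (Q = (-3 + 6)**2 = 3**2 = 9)
s(g, D) = -2/9 + D/9 + 2*D*g/9 (s(g, D) = -2/9 + ((D*g + g*D) + D)/9 = -2/9 + ((D*g + D*g) + D)/9 = -2/9 + (2*D*g + D)/9 = -2/9 + (D + 2*D*g)/9 = -2/9 + (D/9 + 2*D*g/9) = -2/9 + D/9 + 2*D*g/9)
-18291 + s(-183, Q) = -18291 + (-2/9 + (1/9)*9 + (2/9)*9*(-183)) = -18291 + (-2/9 + 1 - 366) = -18291 - 3287/9 = -167906/9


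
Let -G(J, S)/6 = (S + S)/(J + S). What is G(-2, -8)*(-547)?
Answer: 26256/5 ≈ 5251.2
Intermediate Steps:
G(J, S) = -12*S/(J + S) (G(J, S) = -6*(S + S)/(J + S) = -6*2*S/(J + S) = -12*S/(J + S))
G(-2, -8)*(-547) = -12*(-8)/(-2 - 8)*(-547) = -12*(-8)/(-10)*(-547) = -12*(-8)*(-⅒)*(-547) = -48/5*(-547) = 26256/5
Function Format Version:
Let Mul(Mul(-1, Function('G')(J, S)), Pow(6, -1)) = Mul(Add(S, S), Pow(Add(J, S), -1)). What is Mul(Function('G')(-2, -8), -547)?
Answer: Rational(26256, 5) ≈ 5251.2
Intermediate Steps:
Function('G')(J, S) = Mul(-12, S, Pow(Add(J, S), -1)) (Function('G')(J, S) = Mul(-6, Mul(Add(S, S), Pow(Add(J, S), -1))) = Mul(-6, Mul(Mul(2, S), Pow(Add(J, S), -1))) = Mul(-6, Mul(2, S, Pow(Add(J, S), -1))) = Mul(-12, S, Pow(Add(J, S), -1)))
Mul(Function('G')(-2, -8), -547) = Mul(Mul(-12, -8, Pow(Add(-2, -8), -1)), -547) = Mul(Mul(-12, -8, Pow(-10, -1)), -547) = Mul(Mul(-12, -8, Rational(-1, 10)), -547) = Mul(Rational(-48, 5), -547) = Rational(26256, 5)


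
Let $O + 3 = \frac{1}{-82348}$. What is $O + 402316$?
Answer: $\frac{33129670923}{82348} \approx 4.0231 \cdot 10^{5}$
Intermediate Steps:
$O = - \frac{247045}{82348}$ ($O = -3 + \frac{1}{-82348} = -3 - \frac{1}{82348} = - \frac{247045}{82348} \approx -3.0$)
$O + 402316 = - \frac{247045}{82348} + 402316 = \frac{33129670923}{82348}$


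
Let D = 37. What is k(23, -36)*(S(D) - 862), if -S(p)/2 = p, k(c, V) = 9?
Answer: -8424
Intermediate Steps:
S(p) = -2*p
k(23, -36)*(S(D) - 862) = 9*(-2*37 - 862) = 9*(-74 - 862) = 9*(-936) = -8424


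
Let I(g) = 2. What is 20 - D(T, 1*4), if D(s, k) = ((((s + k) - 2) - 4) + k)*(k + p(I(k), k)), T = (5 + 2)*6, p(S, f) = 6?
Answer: -420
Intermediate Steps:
T = 42 (T = 7*6 = 42)
D(s, k) = (6 + k)*(-6 + s + 2*k) (D(s, k) = ((((s + k) - 2) - 4) + k)*(k + 6) = ((((k + s) - 2) - 4) + k)*(6 + k) = (((-2 + k + s) - 4) + k)*(6 + k) = ((-6 + k + s) + k)*(6 + k) = (-6 + s + 2*k)*(6 + k) = (6 + k)*(-6 + s + 2*k))
20 - D(T, 1*4) = 20 - (-36 + 2*(1*4)² + 6*(1*4) + 6*42 + (1*4)*42) = 20 - (-36 + 2*4² + 6*4 + 252 + 4*42) = 20 - (-36 + 2*16 + 24 + 252 + 168) = 20 - (-36 + 32 + 24 + 252 + 168) = 20 - 1*440 = 20 - 440 = -420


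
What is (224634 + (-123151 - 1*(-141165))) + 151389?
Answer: 394037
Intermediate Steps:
(224634 + (-123151 - 1*(-141165))) + 151389 = (224634 + (-123151 + 141165)) + 151389 = (224634 + 18014) + 151389 = 242648 + 151389 = 394037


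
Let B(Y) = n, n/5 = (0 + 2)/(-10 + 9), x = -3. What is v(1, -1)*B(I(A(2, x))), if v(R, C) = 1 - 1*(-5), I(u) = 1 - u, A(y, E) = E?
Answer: -60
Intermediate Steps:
n = -10 (n = 5*((0 + 2)/(-10 + 9)) = 5*(2/(-1)) = 5*(2*(-1)) = 5*(-2) = -10)
B(Y) = -10
v(R, C) = 6 (v(R, C) = 1 + 5 = 6)
v(1, -1)*B(I(A(2, x))) = 6*(-10) = -60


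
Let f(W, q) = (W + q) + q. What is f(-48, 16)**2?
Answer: 256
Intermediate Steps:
f(W, q) = W + 2*q
f(-48, 16)**2 = (-48 + 2*16)**2 = (-48 + 32)**2 = (-16)**2 = 256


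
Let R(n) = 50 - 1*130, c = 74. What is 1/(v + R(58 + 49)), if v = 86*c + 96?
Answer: 1/6380 ≈ 0.00015674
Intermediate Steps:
R(n) = -80 (R(n) = 50 - 130 = -80)
v = 6460 (v = 86*74 + 96 = 6364 + 96 = 6460)
1/(v + R(58 + 49)) = 1/(6460 - 80) = 1/6380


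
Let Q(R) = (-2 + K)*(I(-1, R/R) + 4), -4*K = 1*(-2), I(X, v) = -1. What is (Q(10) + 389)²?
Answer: 591361/4 ≈ 1.4784e+5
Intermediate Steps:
K = ½ (K = -(-2)/4 = -¼*(-2) = ½ ≈ 0.50000)
Q(R) = -9/2 (Q(R) = (-2 + ½)*(-1 + 4) = -3/2*3 = -9/2)
(Q(10) + 389)² = (-9/2 + 389)² = (769/2)² = 591361/4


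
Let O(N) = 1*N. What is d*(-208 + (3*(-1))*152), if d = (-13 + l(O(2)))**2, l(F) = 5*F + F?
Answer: -664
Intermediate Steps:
O(N) = N
l(F) = 6*F
d = 1 (d = (-13 + 6*2)**2 = (-13 + 12)**2 = (-1)**2 = 1)
d*(-208 + (3*(-1))*152) = 1*(-208 + (3*(-1))*152) = 1*(-208 - 3*152) = 1*(-208 - 456) = 1*(-664) = -664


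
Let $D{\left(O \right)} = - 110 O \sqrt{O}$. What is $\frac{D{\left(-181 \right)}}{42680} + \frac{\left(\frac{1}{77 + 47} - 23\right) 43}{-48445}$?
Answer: $\frac{122593}{6007180} + \frac{181 i \sqrt{181}}{388} \approx 0.020408 + 6.276 i$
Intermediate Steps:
$D{\left(O \right)} = - 110 O^{\frac{3}{2}}$
$\frac{D{\left(-181 \right)}}{42680} + \frac{\left(\frac{1}{77 + 47} - 23\right) 43}{-48445} = \frac{\left(-110\right) \left(-181\right)^{\frac{3}{2}}}{42680} + \frac{\left(\frac{1}{77 + 47} - 23\right) 43}{-48445} = - 110 \left(- 181 i \sqrt{181}\right) \frac{1}{42680} + \left(\frac{1}{124} - 23\right) 43 \left(- \frac{1}{48445}\right) = 19910 i \sqrt{181} \cdot \frac{1}{42680} + \left(\frac{1}{124} - 23\right) 43 \left(- \frac{1}{48445}\right) = \frac{181 i \sqrt{181}}{388} + \left(- \frac{2851}{124}\right) 43 \left(- \frac{1}{48445}\right) = \frac{181 i \sqrt{181}}{388} - - \frac{122593}{6007180} = \frac{181 i \sqrt{181}}{388} + \frac{122593}{6007180} = \frac{122593}{6007180} + \frac{181 i \sqrt{181}}{388}$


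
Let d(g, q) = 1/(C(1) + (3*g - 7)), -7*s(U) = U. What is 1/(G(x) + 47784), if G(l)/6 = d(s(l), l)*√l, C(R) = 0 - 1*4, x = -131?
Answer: 397626592/19000189091385 - 1106*I*√131/19000189091385 ≈ 2.0928e-5 - 6.6624e-10*I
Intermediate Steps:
s(U) = -U/7
C(R) = -4 (C(R) = 0 - 4 = -4)
d(g, q) = 1/(-11 + 3*g) (d(g, q) = 1/(-4 + (3*g - 7)) = 1/(-4 + (-7 + 3*g)) = 1/(-11 + 3*g))
G(l) = 6*√l/(-11 - 3*l/7) (G(l) = 6*(√l/(-11 + 3*(-l/7))) = 6*(√l/(-11 - 3*l/7)) = 6*√l/(-11 - 3*l/7))
1/(G(x) + 47784) = 1/(-42*√(-131)/(77 + 3*(-131)) + 47784) = 1/(-42*I*√131/(77 - 393) + 47784) = 1/(-42*I*√131/(-316) + 47784) = 1/(-42*I*√131*(-1/316) + 47784) = 1/(21*I*√131/158 + 47784) = 1/(47784 + 21*I*√131/158)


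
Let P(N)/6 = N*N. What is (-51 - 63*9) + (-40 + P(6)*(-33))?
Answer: -7786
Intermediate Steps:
P(N) = 6*N² (P(N) = 6*(N*N) = 6*N²)
(-51 - 63*9) + (-40 + P(6)*(-33)) = (-51 - 63*9) + (-40 + (6*6²)*(-33)) = (-51 - 567) + (-40 + (6*36)*(-33)) = -618 + (-40 + 216*(-33)) = -618 + (-40 - 7128) = -618 - 7168 = -7786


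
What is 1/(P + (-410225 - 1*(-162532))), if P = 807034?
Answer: 1/559341 ≈ 1.7878e-6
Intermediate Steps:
1/(P + (-410225 - 1*(-162532))) = 1/(807034 + (-410225 - 1*(-162532))) = 1/(807034 + (-410225 + 162532)) = 1/(807034 - 247693) = 1/559341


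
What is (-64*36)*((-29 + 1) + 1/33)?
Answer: 708864/11 ≈ 64442.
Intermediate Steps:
(-64*36)*((-29 + 1) + 1/33) = -2304*(-28 + 1/33) = -2304*(-923/33) = 708864/11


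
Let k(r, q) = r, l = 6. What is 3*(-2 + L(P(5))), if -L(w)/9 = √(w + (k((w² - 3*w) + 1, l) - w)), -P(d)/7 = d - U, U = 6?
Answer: -6 - 27*√29 ≈ -151.40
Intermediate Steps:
P(d) = 42 - 7*d (P(d) = -7*(d - 1*6) = -7*(d - 6) = -7*(-6 + d) = 42 - 7*d)
L(w) = -9*√(1 + w² - 3*w) (L(w) = -9*√(w + (((w² - 3*w) + 1) - w)) = -9*√(w + ((1 + w² - 3*w) - w)) = -9*√(w + (1 + w² - 4*w)) = -9*√(1 + w² - 3*w))
3*(-2 + L(P(5))) = 3*(-2 - 9*√(1 + (42 - 7*5)² - 3*(42 - 7*5))) = 3*(-2 - 9*√(1 + (42 - 35)² - 3*(42 - 35))) = 3*(-2 - 9*√(1 + 7² - 3*7)) = 3*(-2 - 9*√(1 + 49 - 21)) = 3*(-2 - 9*√29) = -6 - 27*√29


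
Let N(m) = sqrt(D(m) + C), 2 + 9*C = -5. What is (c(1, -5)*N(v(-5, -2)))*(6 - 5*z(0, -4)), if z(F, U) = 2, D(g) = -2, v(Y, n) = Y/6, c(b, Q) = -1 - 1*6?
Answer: 140*I/3 ≈ 46.667*I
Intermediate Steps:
c(b, Q) = -7 (c(b, Q) = -1 - 6 = -7)
v(Y, n) = Y/6 (v(Y, n) = Y*(1/6) = Y/6)
C = -7/9 (C = -2/9 + (1/9)*(-5) = -2/9 - 5/9 = -7/9 ≈ -0.77778)
N(m) = 5*I/3 (N(m) = sqrt(-2 - 7/9) = sqrt(-25/9) = 5*I/3)
(c(1, -5)*N(v(-5, -2)))*(6 - 5*z(0, -4)) = (-35*I/3)*(6 - 5*2) = (-35*I/3)*(6 - 10) = -35*I/3*(-4) = 140*I/3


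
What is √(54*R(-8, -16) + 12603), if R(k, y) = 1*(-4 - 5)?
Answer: √12117 ≈ 110.08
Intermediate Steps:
R(k, y) = -9 (R(k, y) = 1*(-9) = -9)
√(54*R(-8, -16) + 12603) = √(54*(-9) + 12603) = √(-486 + 12603) = √12117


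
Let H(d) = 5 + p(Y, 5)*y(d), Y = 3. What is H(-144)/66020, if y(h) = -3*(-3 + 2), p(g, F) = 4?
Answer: 17/66020 ≈ 0.00025750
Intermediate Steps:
y(h) = 3 (y(h) = -3*(-1) = 3)
H(d) = 17 (H(d) = 5 + 4*3 = 5 + 12 = 17)
H(-144)/66020 = 17/66020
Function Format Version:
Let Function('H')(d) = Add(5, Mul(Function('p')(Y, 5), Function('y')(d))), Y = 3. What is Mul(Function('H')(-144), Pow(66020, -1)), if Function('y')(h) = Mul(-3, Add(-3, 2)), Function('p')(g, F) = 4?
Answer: Rational(17, 66020) ≈ 0.00025750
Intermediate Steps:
Function('y')(h) = 3 (Function('y')(h) = Mul(-3, -1) = 3)
Function('H')(d) = 17 (Function('H')(d) = Add(5, Mul(4, 3)) = Add(5, 12) = 17)
Mul(Function('H')(-144), Pow(66020, -1)) = Mul(17, Pow(66020, -1)) = Mul(17, Rational(1, 66020)) = Rational(17, 66020)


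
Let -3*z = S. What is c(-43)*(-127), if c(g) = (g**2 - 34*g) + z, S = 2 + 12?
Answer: -1259713/3 ≈ -4.1990e+5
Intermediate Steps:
S = 14
z = -14/3 (z = -1/3*14 = -14/3 ≈ -4.6667)
c(g) = -14/3 + g**2 - 34*g (c(g) = (g**2 - 34*g) - 14/3 = -14/3 + g**2 - 34*g)
c(-43)*(-127) = (-14/3 + (-43)**2 - 34*(-43))*(-127) = (-14/3 + 1849 + 1462)*(-127) = (9919/3)*(-127) = -1259713/3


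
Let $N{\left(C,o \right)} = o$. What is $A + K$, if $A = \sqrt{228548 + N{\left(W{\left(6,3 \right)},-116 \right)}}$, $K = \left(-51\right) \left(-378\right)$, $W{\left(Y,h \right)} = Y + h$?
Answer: $19278 + 4 \sqrt{14277} \approx 19756.0$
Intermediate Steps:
$K = 19278$
$A = 4 \sqrt{14277}$ ($A = \sqrt{228548 - 116} = \sqrt{228432} = 4 \sqrt{14277} \approx 477.95$)
$A + K = 4 \sqrt{14277} + 19278 = 19278 + 4 \sqrt{14277}$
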